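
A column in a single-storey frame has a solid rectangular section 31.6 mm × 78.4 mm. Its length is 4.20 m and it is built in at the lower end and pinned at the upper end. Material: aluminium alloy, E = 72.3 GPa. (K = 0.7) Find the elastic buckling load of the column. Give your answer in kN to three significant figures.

P_cr ≈ 17.0 kN

Buckling occurs about the weak axis: I_min = h·b³/12 with b = 31.6 mm (the shorter side).
I_min = 78.4×31.6³/12 = 2.062×10^5 mm⁴
I = 2.062×10^5 mm⁴ = 2.062×10^-7 m⁴
Effective length L_e = K·L = 0.7 × 4.20 = 2.940 m
P_cr = π²EI / L_e² = π² × 72.3×10⁹ × 2.062×10^-7 / 2.940² = 1.702×10^4 N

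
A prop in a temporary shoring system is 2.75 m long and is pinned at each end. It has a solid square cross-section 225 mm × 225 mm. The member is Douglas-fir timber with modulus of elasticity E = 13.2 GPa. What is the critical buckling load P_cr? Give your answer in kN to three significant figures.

I = a⁴/12 = 225⁴/12 = 2.136×10^8 mm⁴
I = 2.136×10^8 mm⁴ = 2.136×10^-4 m⁴
Effective length L_e = K·L = 1 × 2.75 = 2.750 m
P_cr = π²EI / L_e² = π² × 13.2×10⁹ × 2.136×10^-4 / 2.750² = 3.679×10^6 N

P_cr ≈ 3680 kN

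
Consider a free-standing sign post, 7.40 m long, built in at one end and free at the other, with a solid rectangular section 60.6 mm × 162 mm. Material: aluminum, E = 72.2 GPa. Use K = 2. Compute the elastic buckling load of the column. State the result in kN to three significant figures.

P_cr ≈ 9.77 kN

Buckling occurs about the weak axis: I_min = h·b³/12 with b = 60.6 mm (the shorter side).
I_min = 162×60.6³/12 = 3.004×10^6 mm⁴
I = 3.004×10^6 mm⁴ = 3.004×10^-6 m⁴
Effective length L_e = K·L = 2 × 7.40 = 14.80 m
P_cr = π²EI / L_e² = π² × 72.2×10⁹ × 3.004×10^-6 / 14.80² = 9.774×10^3 N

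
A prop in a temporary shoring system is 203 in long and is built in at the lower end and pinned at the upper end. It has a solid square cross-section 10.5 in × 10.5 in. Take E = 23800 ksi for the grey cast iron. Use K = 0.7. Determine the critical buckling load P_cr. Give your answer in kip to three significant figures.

P_cr ≈ 11800 kip

I = a⁴/12 = 10.5⁴/12 = 1.013×10^3 in⁴
Effective length L_e = K·L = 0.7 × 203 = 142.1 in
P_cr = π²EI / L_e² = π² × 23800×10³ × 1.013×10^3 / 142.1² = 1.178×10^7 lb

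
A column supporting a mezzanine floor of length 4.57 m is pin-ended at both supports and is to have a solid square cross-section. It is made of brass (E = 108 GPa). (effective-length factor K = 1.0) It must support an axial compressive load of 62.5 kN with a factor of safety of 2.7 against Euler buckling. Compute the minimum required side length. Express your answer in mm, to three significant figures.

a ≈ 79.4 mm

Required P_cr = n·P = 2.7 × 62.5 = 168.8 kN
L_e = K·L = 1 × 4.57 = 4.570 m
Required I = P_cr·L_e²/(π²E) = 1.688×10^5 × 4.570² / (π² × 1.08×10^11) = 3.306×10^-6 m⁴
I_req = 3.306×10^6 mm⁴
Solid square: I = a⁴/12  ⇒  a = (12I)^(1/4) = (12×3.306×10^6)^(1/4) = 79.4 mm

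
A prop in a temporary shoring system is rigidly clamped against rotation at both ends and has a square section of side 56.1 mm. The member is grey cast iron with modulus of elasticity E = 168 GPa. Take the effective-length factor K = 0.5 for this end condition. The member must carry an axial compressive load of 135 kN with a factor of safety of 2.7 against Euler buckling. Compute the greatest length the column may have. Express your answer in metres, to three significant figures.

I = a⁴/12 = 56.1⁴/12 = 8.254×10^5 mm⁴
I = 8.254×10^-7 m⁴
Required critical load P_cr = n·P = 2.7 × 135 = 364.5 kN = 3.645×10^5 N
From P_cr = π²EI/(K·L)²:  L = (1/K)·√(π²EI/P_cr) = (1/0.5)·√(π²×1.68×10^11×8.254×10^-7/3.645×10^5)
L = 3.88 m

L_max ≈ 3.88 m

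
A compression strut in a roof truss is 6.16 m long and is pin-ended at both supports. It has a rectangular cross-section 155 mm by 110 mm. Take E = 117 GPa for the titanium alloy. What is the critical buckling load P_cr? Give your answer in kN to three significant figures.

P_cr ≈ 523 kN

Buckling occurs about the weak axis: I_min = h·b³/12 with b = 110 mm (the shorter side).
I_min = 155×110³/12 = 1.719×10^7 mm⁴
I = 1.719×10^7 mm⁴ = 1.719×10^-5 m⁴
Effective length L_e = K·L = 1 × 6.16 = 6.160 m
P_cr = π²EI / L_e² = π² × 117×10⁹ × 1.719×10^-5 / 6.160² = 5.232×10^5 N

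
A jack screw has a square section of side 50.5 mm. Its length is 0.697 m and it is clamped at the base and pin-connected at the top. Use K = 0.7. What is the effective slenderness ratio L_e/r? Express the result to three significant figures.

For a square r = a/√12 = 50.5/√12 = 14.58 mm
L_e = K·L = 0.7 × 0.697 m = 0.4879 m = 487.90 mm
λ = L_e / r_min = 487.90 / 14.58 = 33.5

λ ≈ 33.5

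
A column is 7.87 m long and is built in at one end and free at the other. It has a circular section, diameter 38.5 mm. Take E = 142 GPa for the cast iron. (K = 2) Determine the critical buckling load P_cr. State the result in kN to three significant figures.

P_cr ≈ 0.610 kN

I = πd⁴/64 = π×38.5⁴/64 = 1.078×10^5 mm⁴
I = 1.078×10^5 mm⁴ = 1.078×10^-7 m⁴
Effective length L_e = K·L = 2 × 7.87 = 15.74 m
P_cr = π²EI / L_e² = π² × 142×10⁹ × 1.078×10^-7 / 15.74² = 610.1 N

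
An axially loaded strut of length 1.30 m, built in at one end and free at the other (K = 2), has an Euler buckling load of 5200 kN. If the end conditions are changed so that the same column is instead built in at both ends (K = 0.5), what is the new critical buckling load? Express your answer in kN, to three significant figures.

P_cr ≈ 83200 kN

P_cr ∝ 1/K², so P_cr,new = P_cr,old × (K_old/K_new)² = 5200 × (2/0.5)²
= 5200 × 16.00 = 83200 kN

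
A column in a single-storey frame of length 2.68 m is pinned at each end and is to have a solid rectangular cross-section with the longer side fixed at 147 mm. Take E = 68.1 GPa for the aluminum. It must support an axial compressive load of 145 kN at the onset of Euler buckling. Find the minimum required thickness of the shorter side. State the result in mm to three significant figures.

L_e = K·L = 1 × 2.68 = 2.680 m
Required I = P_cr·L_e²/(π²E) = 1.450×10^5 × 2.680² / (π² × 6.81×10^10) = 1.549×10^-6 m⁴
I_req = 1.549×10^6 mm⁴
Rectangle, weak axis: I_min = h·b³/12 with h = 147 mm fixed  ⇒  b = (12I/h)^(1/3) = 50.2 mm

b ≈ 50.2 mm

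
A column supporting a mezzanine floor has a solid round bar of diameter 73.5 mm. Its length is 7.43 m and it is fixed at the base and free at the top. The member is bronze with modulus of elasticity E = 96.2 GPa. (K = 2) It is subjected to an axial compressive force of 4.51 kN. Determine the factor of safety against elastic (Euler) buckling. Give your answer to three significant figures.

I = πd⁴/64 = π×73.5⁴/64 = 1.433×10^6 mm⁴
I = 1.433×10^6 mm⁴ = 1.433×10^-6 m⁴
Effective length L_e = K·L = 2 × 7.43 = 14.86 m
P_cr = π²EI / L_e² = π² × 96.2×10⁹ × 1.433×10^-6 / 14.86² = 6.160×10^3 N
Factor of safety n = P_cr / P = 6.1597 / 4.51 = 1.37

n ≈ 1.37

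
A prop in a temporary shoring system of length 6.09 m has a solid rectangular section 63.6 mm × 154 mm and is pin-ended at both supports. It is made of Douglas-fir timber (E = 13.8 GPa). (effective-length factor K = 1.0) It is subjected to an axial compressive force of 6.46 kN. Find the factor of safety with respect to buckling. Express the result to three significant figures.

Buckling occurs about the weak axis: I_min = h·b³/12 with b = 63.6 mm (the shorter side).
I_min = 154×63.6³/12 = 3.301×10^6 mm⁴
I = 3.301×10^6 mm⁴ = 3.301×10^-6 m⁴
Effective length L_e = K·L = 1 × 6.09 = 6.090 m
P_cr = π²EI / L_e² = π² × 13.8×10⁹ × 3.301×10^-6 / 6.090² = 1.212×10^4 N
Factor of safety n = P_cr / P = 12.124 / 6.46 = 1.88

n ≈ 1.88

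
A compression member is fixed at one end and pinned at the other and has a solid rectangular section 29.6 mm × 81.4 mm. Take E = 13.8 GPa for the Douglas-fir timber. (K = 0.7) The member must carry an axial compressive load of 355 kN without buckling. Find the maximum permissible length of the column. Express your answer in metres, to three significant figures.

Buckling occurs about the weak axis: I_min = h·b³/12 with b = 29.6 mm (the shorter side).
I_min = 81.4×29.6³/12 = 1.759×10^5 mm⁴
I = 1.759×10^-7 m⁴
At the buckling limit P_cr = P = 3.550×10^5 N
From P_cr = π²EI/(K·L)²:  L = (1/K)·√(π²EI/P_cr) = (1/0.7)·√(π²×1.38×10^10×1.759×10^-7/3.550×10^5)
L = 0.371 m

L_max ≈ 0.371 m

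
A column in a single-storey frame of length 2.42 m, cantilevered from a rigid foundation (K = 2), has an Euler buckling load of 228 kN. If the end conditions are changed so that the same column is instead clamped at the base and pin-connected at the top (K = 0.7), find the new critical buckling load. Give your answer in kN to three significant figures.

P_cr ∝ 1/K², so P_cr,new = P_cr,old × (K_old/K_new)² = 228 × (2/0.7)²
= 228 × 8.163 = 1860 kN

P_cr ≈ 1860 kN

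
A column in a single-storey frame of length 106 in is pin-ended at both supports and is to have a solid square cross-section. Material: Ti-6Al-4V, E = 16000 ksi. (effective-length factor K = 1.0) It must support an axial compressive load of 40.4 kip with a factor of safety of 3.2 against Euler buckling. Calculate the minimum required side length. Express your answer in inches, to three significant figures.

Required P_cr = n·P = 3.2 × 40.4 = 129.3 kip
L_e = K·L = 1 × 106 = 106.0 in
Required I = P_cr·L_e²/(π²E) = 1.293×10^5 × 106.0² / (π² × 1.60×10^7) = 9.199 in⁴
Solid square: I = a⁴/12  ⇒  a = (12I)^(1/4) = (12×9.199)^(1/4) = 3.24 in

a ≈ 3.24 in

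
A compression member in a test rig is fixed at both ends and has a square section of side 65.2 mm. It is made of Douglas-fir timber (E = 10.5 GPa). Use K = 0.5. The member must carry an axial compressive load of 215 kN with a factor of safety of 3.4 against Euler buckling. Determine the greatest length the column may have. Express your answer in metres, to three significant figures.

L_max ≈ 0.924 m

I = a⁴/12 = 65.2⁴/12 = 1.506×10^6 mm⁴
I = 1.506×10^-6 m⁴
Required critical load P_cr = n·P = 3.4 × 215 = 731.0 kN = 7.310×10^5 N
From P_cr = π²EI/(K·L)²:  L = (1/K)·√(π²EI/P_cr) = (1/0.5)·√(π²×1.05×10^10×1.506×10^-6/7.310×10^5)
L = 0.924 m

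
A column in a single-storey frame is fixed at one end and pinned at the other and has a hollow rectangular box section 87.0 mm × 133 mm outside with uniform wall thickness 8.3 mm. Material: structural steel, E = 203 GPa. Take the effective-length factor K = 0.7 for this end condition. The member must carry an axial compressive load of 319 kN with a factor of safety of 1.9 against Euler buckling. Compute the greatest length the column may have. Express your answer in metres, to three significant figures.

L_max ≈ 5.14 m

Inner dimensions: h_i = 133 − 2×8.3 = 116.4 mm, b_i = 87.0 − 2×8.3 = 70.40 mm
Weak-axis I_min = (h_o·b_o³ − h_i·b_i³)/12 with b_o = 87.0, b_i = 70.40 mm (shorter outer/inner sides).
I_min = (133×87.0³ − 116.4×70.40³)/12 = 3.914×10^6 mm⁴
I = 3.914×10^-6 m⁴
Required critical load P_cr = n·P = 1.9 × 319 = 606.1 kN = 6.061×10^5 N
From P_cr = π²EI/(K·L)²:  L = (1/K)·√(π²EI/P_cr) = (1/0.7)·√(π²×2.03×10^11×3.914×10^-6/6.061×10^5)
L = 5.14 m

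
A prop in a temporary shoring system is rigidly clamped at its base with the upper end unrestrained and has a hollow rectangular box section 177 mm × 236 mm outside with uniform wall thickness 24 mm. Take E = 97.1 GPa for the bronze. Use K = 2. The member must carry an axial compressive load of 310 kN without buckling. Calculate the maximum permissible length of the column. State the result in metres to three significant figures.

L_max ≈ 7.63 m

Inner dimensions: h_i = 236 − 2×24 = 188.0 mm, b_i = 177 − 2×24 = 129.0 mm
Weak-axis I_min = (h_o·b_o³ − h_i·b_i³)/12 with b_o = 177, b_i = 129.0 mm (shorter outer/inner sides).
I_min = (236×177³ − 188.0×129.0³)/12 = 7.542×10^7 mm⁴
I = 7.542×10^-5 m⁴
At the buckling limit P_cr = P = 3.100×10^5 N
From P_cr = π²EI/(K·L)²:  L = (1/K)·√(π²EI/P_cr) = (1/2)·√(π²×9.71×10^10×7.542×10^-5/3.100×10^5)
L = 7.63 m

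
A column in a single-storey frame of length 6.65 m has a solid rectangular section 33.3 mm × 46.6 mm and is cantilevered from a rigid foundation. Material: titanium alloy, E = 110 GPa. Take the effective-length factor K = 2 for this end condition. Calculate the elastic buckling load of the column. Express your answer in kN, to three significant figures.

Buckling occurs about the weak axis: I_min = h·b³/12 with b = 33.3 mm (the shorter side).
I_min = 46.6×33.3³/12 = 1.434×10^5 mm⁴
I = 1.434×10^5 mm⁴ = 1.434×10^-7 m⁴
Effective length L_e = K·L = 2 × 6.65 = 13.30 m
P_cr = π²EI / L_e² = π² × 110×10⁹ × 1.434×10^-7 / 13.30² = 880.1 N

P_cr ≈ 0.880 kN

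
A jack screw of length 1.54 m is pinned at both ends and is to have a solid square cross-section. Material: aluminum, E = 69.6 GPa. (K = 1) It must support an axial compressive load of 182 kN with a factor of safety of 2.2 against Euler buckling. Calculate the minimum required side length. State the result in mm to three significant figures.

Required P_cr = n·P = 2.2 × 182 = 400.4 kN
L_e = K·L = 1 × 1.54 = 1.540 m
Required I = P_cr·L_e²/(π²E) = 4.004×10^5 × 1.540² / (π² × 6.96×10^10) = 1.382×10^-6 m⁴
I_req = 1.382×10^6 mm⁴
Solid square: I = a⁴/12  ⇒  a = (12I)^(1/4) = (12×1.382×10^6)^(1/4) = 63.8 mm

a ≈ 63.8 mm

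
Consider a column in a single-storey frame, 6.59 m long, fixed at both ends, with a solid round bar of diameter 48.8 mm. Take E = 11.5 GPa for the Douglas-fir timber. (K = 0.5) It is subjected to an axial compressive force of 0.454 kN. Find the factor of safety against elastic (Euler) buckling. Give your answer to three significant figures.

I = πd⁴/64 = π×48.8⁴/64 = 2.784×10^5 mm⁴
I = 2.784×10^5 mm⁴ = 2.784×10^-7 m⁴
Effective length L_e = K·L = 0.5 × 6.59 = 3.295 m
P_cr = π²EI / L_e² = π² × 11.5×10⁹ × 2.784×10^-7 / 3.295² = 2.910×10^3 N
Factor of safety n = P_cr / P = 2.9103 / 0.454 = 6.41

n ≈ 6.41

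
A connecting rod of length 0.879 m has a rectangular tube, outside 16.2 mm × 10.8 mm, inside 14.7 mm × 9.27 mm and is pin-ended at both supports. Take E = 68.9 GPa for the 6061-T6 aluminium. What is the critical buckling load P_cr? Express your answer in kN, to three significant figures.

P_cr ≈ 0.638 kN

Weak-axis I_min = (h_o·b_o³ − h_i·b_i³)/12 with b_o = 10.8, b_i = 9.270 mm (shorter outer/inner sides).
I_min = (16.2×10.8³ − 14.70×9.270³)/12 = 724.8 mm⁴
I = 724.8 mm⁴ = 7.248×10^-10 m⁴
Effective length L_e = K·L = 1 × 0.879 = 0.8790 m
P_cr = π²EI / L_e² = π² × 68.9×10⁹ × 7.248×10^-10 / 0.8790² = 637.9 N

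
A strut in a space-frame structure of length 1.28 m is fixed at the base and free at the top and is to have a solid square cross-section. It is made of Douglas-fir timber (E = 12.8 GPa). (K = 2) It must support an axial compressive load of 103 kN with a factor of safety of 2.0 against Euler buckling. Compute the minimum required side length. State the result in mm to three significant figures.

Required P_cr = n·P = 2.0 × 103 = 206.0 kN
L_e = K·L = 2 × 1.28 = 2.560 m
Required I = P_cr·L_e²/(π²E) = 2.060×10^5 × 2.560² / (π² × 1.28×10^10) = 1.069×10^-5 m⁴
I_req = 1.069×10^7 mm⁴
Solid square: I = a⁴/12  ⇒  a = (12I)^(1/4) = (12×1.069×10^7)^(1/4) = 106 mm

a ≈ 106 mm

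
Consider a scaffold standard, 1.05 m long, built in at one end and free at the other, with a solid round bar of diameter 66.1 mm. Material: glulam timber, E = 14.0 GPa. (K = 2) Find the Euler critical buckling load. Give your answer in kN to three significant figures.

P_cr ≈ 29.4 kN

I = πd⁴/64 = π×66.1⁴/64 = 9.371×10^5 mm⁴
I = 9.371×10^5 mm⁴ = 9.371×10^-7 m⁴
Effective length L_e = K·L = 2 × 1.05 = 2.100 m
P_cr = π²EI / L_e² = π² × 14.0×10⁹ × 9.371×10^-7 / 2.100² = 2.936×10^4 N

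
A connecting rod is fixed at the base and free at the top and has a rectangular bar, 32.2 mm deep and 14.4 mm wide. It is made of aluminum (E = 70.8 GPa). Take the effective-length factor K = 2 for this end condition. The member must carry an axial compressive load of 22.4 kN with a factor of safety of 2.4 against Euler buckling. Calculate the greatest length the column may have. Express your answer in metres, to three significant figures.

L_max ≈ 0.161 m

Buckling occurs about the weak axis: I_min = h·b³/12 with b = 14.4 mm (the shorter side).
I_min = 32.2×14.4³/12 = 8.012×10^3 mm⁴
I = 8.012×10^-9 m⁴
Required critical load P_cr = n·P = 2.4 × 22.4 = 53.76 kN = 5.376×10^4 N
From P_cr = π²EI/(K·L)²:  L = (1/K)·√(π²EI/P_cr) = (1/2)·√(π²×7.08×10^10×8.012×10^-9/5.376×10^4)
L = 0.161 m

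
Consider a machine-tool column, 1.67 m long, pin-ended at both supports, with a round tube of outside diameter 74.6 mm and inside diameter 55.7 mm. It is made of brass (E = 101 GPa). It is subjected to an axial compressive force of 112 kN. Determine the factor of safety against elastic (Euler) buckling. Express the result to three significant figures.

n ≈ 3.34

d_o = 74.6 mm, d_i = 55.7 mm
I = π(d_o⁴ − d_i⁴)/64 = π(74.6⁴ − 55.70⁴)/64 = 1.048×10^6 mm⁴
I = 1.048×10^6 mm⁴ = 1.048×10^-6 m⁴
Effective length L_e = K·L = 1 × 1.67 = 1.670 m
P_cr = π²EI / L_e² = π² × 101×10⁹ × 1.048×10^-6 / 1.670² = 3.745×10^5 N
Factor of safety n = P_cr / P = 374.51 / 112 = 3.34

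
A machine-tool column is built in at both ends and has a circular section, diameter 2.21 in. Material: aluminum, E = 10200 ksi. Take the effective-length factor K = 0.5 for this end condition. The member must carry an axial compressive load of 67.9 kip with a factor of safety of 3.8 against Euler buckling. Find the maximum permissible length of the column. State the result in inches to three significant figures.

I = πd⁴/64 = π×2.21⁴/64 = 1.171 in⁴
Required critical load P_cr = n·P = 3.8 × 67.9 = 258.0 kip = 2.580×10^5 lb
From P_cr = π²EI/(K·L)²:  L = (1/K)·√(π²EI/P_cr) = (1/0.5)·√(π²×1.02×10^7×1.171/2.580×10^5)
L = 42.7 in

L_max ≈ 42.7 in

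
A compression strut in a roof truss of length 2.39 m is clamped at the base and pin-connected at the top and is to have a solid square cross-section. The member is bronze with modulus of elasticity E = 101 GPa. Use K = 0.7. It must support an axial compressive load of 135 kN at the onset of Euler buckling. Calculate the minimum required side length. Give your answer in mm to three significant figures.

a ≈ 46.2 mm

L_e = K·L = 0.7 × 2.39 = 1.673 m
Required I = P_cr·L_e²/(π²E) = 1.350×10^5 × 1.673² / (π² × 1.01×10^11) = 3.791×10^-7 m⁴
I_req = 3.791×10^5 mm⁴
Solid square: I = a⁴/12  ⇒  a = (12I)^(1/4) = (12×3.791×10^5)^(1/4) = 46.2 mm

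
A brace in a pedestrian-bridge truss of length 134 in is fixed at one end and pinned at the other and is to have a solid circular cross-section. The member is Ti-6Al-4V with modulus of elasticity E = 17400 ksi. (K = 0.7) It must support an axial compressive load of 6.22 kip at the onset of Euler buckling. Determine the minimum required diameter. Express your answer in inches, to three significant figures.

L_e = K·L = 0.7 × 134 = 93.80 in
Required I = P_cr·L_e²/(π²E) = 6.220×10^3 × 93.80² / (π² × 1.74×10^7) = 0.3187 in⁴
Solid circle: I = πd⁴/64  ⇒  d = (64I/π)^(1/4) = (64×0.3187/π)^(1/4) = 1.60 in

d ≈ 1.60 in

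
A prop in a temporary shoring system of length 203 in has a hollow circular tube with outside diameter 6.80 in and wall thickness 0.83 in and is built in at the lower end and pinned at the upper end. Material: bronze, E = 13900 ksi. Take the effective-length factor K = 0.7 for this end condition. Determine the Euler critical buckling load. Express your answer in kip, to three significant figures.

P_cr ≈ 480 kip

Inner diameter d_i = 6.80 − 2×0.83 = 5.140 in
I = π(d_o⁴ − d_i⁴)/64 = π(6.80⁴ − 5.140⁴)/64 = 70.69 in⁴
Effective length L_e = K·L = 0.7 × 203 = 142.1 in
P_cr = π²EI / L_e² = π² × 13900×10³ × 70.69 / 142.1² = 4.803×10^5 lb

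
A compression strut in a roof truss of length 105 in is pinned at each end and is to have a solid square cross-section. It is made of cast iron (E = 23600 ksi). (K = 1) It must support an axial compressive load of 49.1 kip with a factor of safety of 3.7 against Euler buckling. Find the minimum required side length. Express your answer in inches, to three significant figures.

Required P_cr = n·P = 3.7 × 49.1 = 181.7 kip
L_e = K·L = 1 × 105 = 105.0 in
Required I = P_cr·L_e²/(π²E) = 1.817×10^5 × 105.0² / (π² × 2.36×10^7) = 8.599 in⁴
Solid square: I = a⁴/12  ⇒  a = (12I)^(1/4) = (12×8.599)^(1/4) = 3.19 in

a ≈ 3.19 in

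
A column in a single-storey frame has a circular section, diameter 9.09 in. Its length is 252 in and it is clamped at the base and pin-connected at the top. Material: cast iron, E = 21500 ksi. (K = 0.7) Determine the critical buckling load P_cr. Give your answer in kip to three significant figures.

P_cr ≈ 2290 kip

I = πd⁴/64 = π×9.09⁴/64 = 335.1 in⁴
Effective length L_e = K·L = 0.7 × 252 = 176.4 in
P_cr = π²EI / L_e² = π² × 21500×10³ × 335.1 / 176.4² = 2.285×10^6 lb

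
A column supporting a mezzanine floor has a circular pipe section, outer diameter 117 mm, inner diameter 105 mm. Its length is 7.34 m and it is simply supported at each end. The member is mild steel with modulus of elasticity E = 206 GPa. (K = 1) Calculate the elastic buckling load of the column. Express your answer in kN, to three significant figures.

d_o = 117 mm, d_i = 105 mm
I = π(d_o⁴ − d_i⁴)/64 = π(117⁴ − 105.0⁴)/64 = 3.232×10^6 mm⁴
I = 3.232×10^6 mm⁴ = 3.232×10^-6 m⁴
Effective length L_e = K·L = 1 × 7.34 = 7.340 m
P_cr = π²EI / L_e² = π² × 206×10⁹ × 3.232×10^-6 / 7.340² = 1.220×10^5 N

P_cr ≈ 122 kN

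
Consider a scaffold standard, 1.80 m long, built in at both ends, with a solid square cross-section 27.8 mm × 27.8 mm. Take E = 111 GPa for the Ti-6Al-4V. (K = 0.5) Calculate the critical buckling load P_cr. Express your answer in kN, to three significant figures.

I = a⁴/12 = 27.8⁴/12 = 4.977×10^4 mm⁴
I = 4.977×10^4 mm⁴ = 4.977×10^-8 m⁴
Effective length L_e = K·L = 0.5 × 1.80 = 0.9000 m
P_cr = π²EI / L_e² = π² × 111×10⁹ × 4.977×10^-8 / 0.9000² = 6.732×10^4 N

P_cr ≈ 67.3 kN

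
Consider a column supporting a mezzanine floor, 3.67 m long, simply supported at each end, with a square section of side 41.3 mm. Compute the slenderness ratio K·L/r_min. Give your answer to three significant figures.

I = a⁴/12 = 41.3⁴/12 = 2.424×10^5 mm⁴
A = 1.706×10^3 mm²;  r_min = √(I/A) = √(2.424×10^5/1.706×10^3) = 11.92 mm
L_e = K·L = 1 × 3.67 m = 3.670 m = 3670.0 mm
λ = L_e / r_min = 3670.0 / 11.92 = 308

λ ≈ 308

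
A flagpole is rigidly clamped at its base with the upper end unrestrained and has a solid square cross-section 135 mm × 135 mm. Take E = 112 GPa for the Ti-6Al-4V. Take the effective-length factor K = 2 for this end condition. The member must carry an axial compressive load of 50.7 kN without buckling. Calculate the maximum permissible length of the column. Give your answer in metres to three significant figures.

L_max ≈ 12.3 m

I = a⁴/12 = 135⁴/12 = 2.768×10^7 mm⁴
I = 2.768×10^-5 m⁴
At the buckling limit P_cr = P = 5.070×10^4 N
From P_cr = π²EI/(K·L)²:  L = (1/K)·√(π²EI/P_cr) = (1/2)·√(π²×1.12×10^11×2.768×10^-5/5.070×10^4)
L = 12.3 m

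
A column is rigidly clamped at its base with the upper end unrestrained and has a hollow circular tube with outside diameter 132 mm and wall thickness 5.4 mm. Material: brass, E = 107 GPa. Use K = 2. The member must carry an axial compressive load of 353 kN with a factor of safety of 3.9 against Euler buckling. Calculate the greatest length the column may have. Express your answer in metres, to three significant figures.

L_max ≈ 0.909 m

Inner diameter d_i = 132 − 2×5.4 = 121.2 mm
I = π(d_o⁴ − d_i⁴)/64 = π(132⁴ − 121.2⁴)/64 = 4.311×10^6 mm⁴
I = 4.311×10^-6 m⁴
Required critical load P_cr = n·P = 3.9 × 353 = 1377 kN = 1.377×10^6 N
From P_cr = π²EI/(K·L)²:  L = (1/K)·√(π²EI/P_cr) = (1/2)·√(π²×1.07×10^11×4.311×10^-6/1.377×10^6)
L = 0.909 m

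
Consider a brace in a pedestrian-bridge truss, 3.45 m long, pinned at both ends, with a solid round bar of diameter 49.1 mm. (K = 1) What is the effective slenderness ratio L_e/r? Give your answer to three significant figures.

I = πd⁴/64 = π×49.1⁴/64 = 2.853×10^5 mm⁴
A = 1.893×10^3 mm²;  r_min = √(I/A) = √(2.853×10^5/1.893×10^3) = 12.28 mm
L_e = K·L = 1 × 3.45 m = 3.450 m = 3450.0 mm
λ = L_e / r_min = 3450.0 / 12.28 = 281

λ ≈ 281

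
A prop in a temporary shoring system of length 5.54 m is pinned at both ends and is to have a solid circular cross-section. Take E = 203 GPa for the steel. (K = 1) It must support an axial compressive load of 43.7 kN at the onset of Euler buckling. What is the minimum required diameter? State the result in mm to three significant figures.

d ≈ 60.8 mm

L_e = K·L = 1 × 5.54 = 5.540 m
Required I = P_cr·L_e²/(π²E) = 4.370×10^4 × 5.540² / (π² × 2.03×10^11) = 6.694×10^-7 m⁴
I_req = 6.694×10^5 mm⁴
Solid circle: I = πd⁴/64  ⇒  d = (64I/π)^(1/4) = (64×6.694×10^5/π)^(1/4) = 60.8 mm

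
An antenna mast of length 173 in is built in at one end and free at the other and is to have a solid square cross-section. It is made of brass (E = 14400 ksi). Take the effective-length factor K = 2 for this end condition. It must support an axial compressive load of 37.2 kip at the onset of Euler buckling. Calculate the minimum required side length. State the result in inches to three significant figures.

L_e = K·L = 2 × 173 = 346.0 in
Required I = P_cr·L_e²/(π²E) = 3.720×10^4 × 346.0² / (π² × 1.44×10^7) = 31.34 in⁴
Solid square: I = a⁴/12  ⇒  a = (12I)^(1/4) = (12×31.34)^(1/4) = 4.40 in

a ≈ 4.40 in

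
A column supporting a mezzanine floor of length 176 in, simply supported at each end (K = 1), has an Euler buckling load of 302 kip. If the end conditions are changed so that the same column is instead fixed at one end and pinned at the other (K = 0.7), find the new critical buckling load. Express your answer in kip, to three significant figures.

P_cr ∝ 1/K², so P_cr,new = P_cr,old × (K_old/K_new)² = 302 × (1/0.7)²
= 302 × 2.041 = 616 kip

P_cr ≈ 616 kip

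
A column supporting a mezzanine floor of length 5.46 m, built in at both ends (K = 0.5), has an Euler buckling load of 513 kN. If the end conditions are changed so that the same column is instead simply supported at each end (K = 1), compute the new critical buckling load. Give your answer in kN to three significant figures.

P_cr ∝ 1/K², so P_cr,new = P_cr,old × (K_old/K_new)² = 513 × (0.5/1)²
= 513 × 0.2500 = 128 kN

P_cr ≈ 128 kN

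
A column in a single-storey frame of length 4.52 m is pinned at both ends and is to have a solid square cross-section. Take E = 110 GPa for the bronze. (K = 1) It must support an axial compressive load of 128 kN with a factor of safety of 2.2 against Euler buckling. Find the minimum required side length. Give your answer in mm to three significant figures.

a ≈ 89.3 mm

Required P_cr = n·P = 2.2 × 128 = 281.6 kN
L_e = K·L = 1 × 4.52 = 4.520 m
Required I = P_cr·L_e²/(π²E) = 2.816×10^5 × 4.520² / (π² × 1.10×10^11) = 5.299×10^-6 m⁴
I_req = 5.299×10^6 mm⁴
Solid square: I = a⁴/12  ⇒  a = (12I)^(1/4) = (12×5.299×10^6)^(1/4) = 89.3 mm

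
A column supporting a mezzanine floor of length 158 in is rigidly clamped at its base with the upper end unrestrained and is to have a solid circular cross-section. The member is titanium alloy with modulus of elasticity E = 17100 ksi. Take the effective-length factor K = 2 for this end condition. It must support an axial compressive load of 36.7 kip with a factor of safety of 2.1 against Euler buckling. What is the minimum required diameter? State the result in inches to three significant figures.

d ≈ 5.52 in

Required P_cr = n·P = 2.1 × 36.7 = 77.07 kip
L_e = K·L = 2 × 158 = 316.0 in
Required I = P_cr·L_e²/(π²E) = 7.707×10^4 × 316.0² / (π² × 1.71×10^7) = 45.60 in⁴
Solid circle: I = πd⁴/64  ⇒  d = (64I/π)^(1/4) = (64×45.60/π)^(1/4) = 5.52 in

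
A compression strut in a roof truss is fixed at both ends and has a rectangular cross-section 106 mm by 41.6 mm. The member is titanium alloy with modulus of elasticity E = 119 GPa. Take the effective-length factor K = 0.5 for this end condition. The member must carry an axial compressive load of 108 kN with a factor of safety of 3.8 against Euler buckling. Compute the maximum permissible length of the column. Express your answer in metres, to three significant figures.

L_max ≈ 2.70 m

Buckling occurs about the weak axis: I_min = h·b³/12 with b = 41.6 mm (the shorter side).
I_min = 106×41.6³/12 = 6.359×10^5 mm⁴
I = 6.359×10^-7 m⁴
Required critical load P_cr = n·P = 3.8 × 108 = 410.4 kN = 4.104×10^5 N
From P_cr = π²EI/(K·L)²:  L = (1/K)·√(π²EI/P_cr) = (1/0.5)·√(π²×1.19×10^11×6.359×10^-7/4.104×10^5)
L = 2.70 m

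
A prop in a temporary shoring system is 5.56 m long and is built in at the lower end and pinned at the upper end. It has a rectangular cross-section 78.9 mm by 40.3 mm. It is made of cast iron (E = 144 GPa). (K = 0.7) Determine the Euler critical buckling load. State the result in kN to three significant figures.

P_cr ≈ 40.4 kN

Buckling occurs about the weak axis: I_min = h·b³/12 with b = 40.3 mm (the shorter side).
I_min = 78.9×40.3³/12 = 4.303×10^5 mm⁴
I = 4.303×10^5 mm⁴ = 4.303×10^-7 m⁴
Effective length L_e = K·L = 0.7 × 5.56 = 3.892 m
P_cr = π²EI / L_e² = π² × 144×10⁹ × 4.303×10^-7 / 3.892² = 4.038×10^4 N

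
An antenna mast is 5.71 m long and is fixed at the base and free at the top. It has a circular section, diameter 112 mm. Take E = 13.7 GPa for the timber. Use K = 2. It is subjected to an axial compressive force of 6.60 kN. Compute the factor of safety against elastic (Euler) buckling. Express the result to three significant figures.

I = πd⁴/64 = π×112⁴/64 = 7.724×10^6 mm⁴
I = 7.724×10^6 mm⁴ = 7.724×10^-6 m⁴
Effective length L_e = K·L = 2 × 5.71 = 11.42 m
P_cr = π²EI / L_e² = π² × 13.7×10⁹ × 7.724×10^-6 / 11.42² = 8.008×10^3 N
Factor of safety n = P_cr / P = 8.0081 / 6.60 = 1.21

n ≈ 1.21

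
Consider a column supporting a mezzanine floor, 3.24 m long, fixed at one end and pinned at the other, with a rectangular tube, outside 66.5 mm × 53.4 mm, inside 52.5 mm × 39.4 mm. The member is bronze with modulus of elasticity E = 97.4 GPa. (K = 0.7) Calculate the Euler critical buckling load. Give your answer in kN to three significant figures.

P_cr ≈ 108 kN

Weak-axis I_min = (h_o·b_o³ − h_i·b_i³)/12 with b_o = 53.4, b_i = 39.40 mm (shorter outer/inner sides).
I_min = (66.5×53.4³ − 52.50×39.40³)/12 = 5.763×10^5 mm⁴
I = 5.763×10^5 mm⁴ = 5.763×10^-7 m⁴
Effective length L_e = K·L = 0.7 × 3.24 = 2.268 m
P_cr = π²EI / L_e² = π² × 97.4×10⁹ × 5.763×10^-7 / 2.268² = 1.077×10^5 N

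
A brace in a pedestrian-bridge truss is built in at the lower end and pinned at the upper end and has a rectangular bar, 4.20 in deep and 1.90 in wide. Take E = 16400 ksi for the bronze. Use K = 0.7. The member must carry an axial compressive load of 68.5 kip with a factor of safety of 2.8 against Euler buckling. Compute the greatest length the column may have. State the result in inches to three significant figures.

L_max ≈ 64.3 in

Buckling occurs about the weak axis: I_min = h·b³/12 with b = 1.90 in (the shorter side).
I_min = 4.20×1.90³/12 = 2.401 in⁴
Required critical load P_cr = n·P = 2.8 × 68.5 = 191.8 kip = 1.918×10^5 lb
From P_cr = π²EI/(K·L)²:  L = (1/K)·√(π²EI/P_cr) = (1/0.7)·√(π²×1.64×10^7×2.401/1.918×10^5)
L = 64.3 in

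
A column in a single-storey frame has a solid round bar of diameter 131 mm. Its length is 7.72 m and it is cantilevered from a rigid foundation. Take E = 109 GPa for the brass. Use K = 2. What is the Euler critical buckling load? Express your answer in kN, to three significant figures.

P_cr ≈ 65.2 kN

I = πd⁴/64 = π×131⁴/64 = 1.446×10^7 mm⁴
I = 1.446×10^7 mm⁴ = 1.446×10^-5 m⁴
Effective length L_e = K·L = 2 × 7.72 = 15.44 m
P_cr = π²EI / L_e² = π² × 109×10⁹ × 1.446×10^-5 / 15.44² = 6.524×10^4 N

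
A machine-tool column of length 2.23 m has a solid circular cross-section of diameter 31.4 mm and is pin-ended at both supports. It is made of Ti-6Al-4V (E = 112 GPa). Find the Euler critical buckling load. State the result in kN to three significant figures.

I = πd⁴/64 = π×31.4⁴/64 = 4.772×10^4 mm⁴
I = 4.772×10^4 mm⁴ = 4.772×10^-8 m⁴
Effective length L_e = K·L = 1 × 2.23 = 2.230 m
P_cr = π²EI / L_e² = π² × 112×10⁹ × 4.772×10^-8 / 2.230² = 1.061×10^4 N

P_cr ≈ 10.6 kN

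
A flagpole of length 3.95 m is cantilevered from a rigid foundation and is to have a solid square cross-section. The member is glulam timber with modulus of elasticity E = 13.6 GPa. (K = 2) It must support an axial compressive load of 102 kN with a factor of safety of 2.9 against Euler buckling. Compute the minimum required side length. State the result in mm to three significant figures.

Required P_cr = n·P = 2.9 × 102 = 295.8 kN
L_e = K·L = 2 × 3.95 = 7.900 m
Required I = P_cr·L_e²/(π²E) = 2.958×10^5 × 7.900² / (π² × 1.36×10^10) = 1.375×10^-4 m⁴
I_req = 1.375×10^8 mm⁴
Solid square: I = a⁴/12  ⇒  a = (12I)^(1/4) = (12×1.375×10^8)^(1/4) = 202 mm

a ≈ 202 mm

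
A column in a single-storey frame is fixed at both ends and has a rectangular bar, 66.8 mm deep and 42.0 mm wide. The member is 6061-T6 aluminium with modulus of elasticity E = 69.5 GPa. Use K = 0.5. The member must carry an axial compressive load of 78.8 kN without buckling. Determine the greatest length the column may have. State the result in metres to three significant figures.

Buckling occurs about the weak axis: I_min = h·b³/12 with b = 42.0 mm (the shorter side).
I_min = 66.8×42.0³/12 = 4.124×10^5 mm⁴
I = 4.124×10^-7 m⁴
At the buckling limit P_cr = P = 7.880×10^4 N
From P_cr = π²EI/(K·L)²:  L = (1/K)·√(π²EI/P_cr) = (1/0.5)·√(π²×6.95×10^10×4.124×10^-7/7.880×10^4)
L = 3.79 m

L_max ≈ 3.79 m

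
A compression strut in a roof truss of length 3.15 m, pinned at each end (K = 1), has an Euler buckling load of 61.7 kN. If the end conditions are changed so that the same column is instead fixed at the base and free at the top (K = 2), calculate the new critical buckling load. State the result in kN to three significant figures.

P_cr ∝ 1/K², so P_cr,new = P_cr,old × (K_old/K_new)² = 61.7 × (1/2)²
= 61.7 × 0.2500 = 15.4 kN

P_cr ≈ 15.4 kN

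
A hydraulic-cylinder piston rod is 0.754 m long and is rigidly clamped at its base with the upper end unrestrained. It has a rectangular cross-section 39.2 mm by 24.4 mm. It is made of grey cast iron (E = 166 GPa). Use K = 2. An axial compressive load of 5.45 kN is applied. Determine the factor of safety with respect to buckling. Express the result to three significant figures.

Buckling occurs about the weak axis: I_min = h·b³/12 with b = 24.4 mm (the shorter side).
I_min = 39.2×24.4³/12 = 4.745×10^4 mm⁴
I = 4.745×10^4 mm⁴ = 4.745×10^-8 m⁴
Effective length L_e = K·L = 2 × 0.754 = 1.508 m
P_cr = π²EI / L_e² = π² × 166×10⁹ × 4.745×10^-8 / 1.508² = 3.419×10^4 N
Factor of safety n = P_cr / P = 34.188 / 5.45 = 6.27

n ≈ 6.27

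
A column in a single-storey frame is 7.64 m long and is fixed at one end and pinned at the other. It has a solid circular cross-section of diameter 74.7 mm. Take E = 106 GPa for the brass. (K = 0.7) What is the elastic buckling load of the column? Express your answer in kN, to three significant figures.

P_cr ≈ 55.9 kN

I = πd⁴/64 = π×74.7⁴/64 = 1.528×10^6 mm⁴
I = 1.528×10^6 mm⁴ = 1.528×10^-6 m⁴
Effective length L_e = K·L = 0.7 × 7.64 = 5.348 m
P_cr = π²EI / L_e² = π² × 106×10⁹ × 1.528×10^-6 / 5.348² = 5.591×10^4 N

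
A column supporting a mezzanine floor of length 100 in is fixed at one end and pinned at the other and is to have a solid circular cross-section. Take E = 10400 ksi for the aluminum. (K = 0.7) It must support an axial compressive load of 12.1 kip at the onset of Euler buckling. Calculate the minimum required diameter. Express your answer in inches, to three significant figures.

d ≈ 1.85 in

L_e = K·L = 0.7 × 100 = 70.00 in
Required I = P_cr·L_e²/(π²E) = 1.210×10^4 × 70.00² / (π² × 1.04×10^7) = 0.5776 in⁴
Solid circle: I = πd⁴/64  ⇒  d = (64I/π)^(1/4) = (64×0.5776/π)^(1/4) = 1.85 in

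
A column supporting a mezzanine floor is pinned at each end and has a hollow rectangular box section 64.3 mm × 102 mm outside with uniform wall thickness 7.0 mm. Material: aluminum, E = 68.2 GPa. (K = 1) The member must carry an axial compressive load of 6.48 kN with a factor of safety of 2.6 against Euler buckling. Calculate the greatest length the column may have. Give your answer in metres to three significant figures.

Inner dimensions: h_i = 102 − 2×7.0 = 88.00 mm, b_i = 64.3 − 2×7.0 = 50.30 mm
Weak-axis I_min = (h_o·b_o³ − h_i·b_i³)/12 with b_o = 64.3, b_i = 50.30 mm (shorter outer/inner sides).
I_min = (102×64.3³ − 88.00×50.30³)/12 = 1.326×10^6 mm⁴
I = 1.326×10^-6 m⁴
Required critical load P_cr = n·P = 2.6 × 6.48 = 16.85 kN = 1.685×10^4 N
From P_cr = π²EI/(K·L)²:  L = (1/K)·√(π²EI/P_cr) = (1/1)·√(π²×6.82×10^10×1.326×10^-6/1.685×10^4)
L = 7.28 m

L_max ≈ 7.28 m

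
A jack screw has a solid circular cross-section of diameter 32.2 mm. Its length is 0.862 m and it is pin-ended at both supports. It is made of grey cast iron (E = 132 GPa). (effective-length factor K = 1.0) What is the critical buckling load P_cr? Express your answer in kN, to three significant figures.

I = πd⁴/64 = π×32.2⁴/64 = 5.277×10^4 mm⁴
I = 5.277×10^4 mm⁴ = 5.277×10^-8 m⁴
Effective length L_e = K·L = 1 × 0.862 = 0.8620 m
P_cr = π²EI / L_e² = π² × 132×10⁹ × 5.277×10^-8 / 0.8620² = 9.252×10^4 N

P_cr ≈ 92.5 kN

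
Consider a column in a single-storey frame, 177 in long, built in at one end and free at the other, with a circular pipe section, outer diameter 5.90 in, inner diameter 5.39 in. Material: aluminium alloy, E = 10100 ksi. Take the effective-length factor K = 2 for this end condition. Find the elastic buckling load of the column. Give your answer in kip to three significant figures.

d_o = 5.90 in, d_i = 5.39 in
I = π(d_o⁴ − d_i⁴)/64 = π(5.90⁴ − 5.390⁴)/64 = 18.05 in⁴
Effective length L_e = K·L = 2 × 177 = 354.0 in
P_cr = π²EI / L_e² = π² × 10100×10³ × 18.05 / 354.0² = 1.436×10^4 lb

P_cr ≈ 14.4 kip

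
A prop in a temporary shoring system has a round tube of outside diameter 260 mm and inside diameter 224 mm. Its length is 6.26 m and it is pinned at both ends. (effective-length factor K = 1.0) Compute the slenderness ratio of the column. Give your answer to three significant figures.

d_o = 260 mm, d_i = 224 mm
I = π(d_o⁴ − d_i⁴)/64 = π(260⁴ − 224.0⁴)/64 = 1.007×10^8 mm⁴
A = 1.368×10^4 mm²;  r_min = √(I/A) = √(1.007×10^8/1.368×10^4) = 85.80 mm
L_e = K·L = 1 × 6.26 m = 6.260 m = 6260.0 mm
λ = L_e / r_min = 6260.0 / 85.80 = 73.0

λ ≈ 73.0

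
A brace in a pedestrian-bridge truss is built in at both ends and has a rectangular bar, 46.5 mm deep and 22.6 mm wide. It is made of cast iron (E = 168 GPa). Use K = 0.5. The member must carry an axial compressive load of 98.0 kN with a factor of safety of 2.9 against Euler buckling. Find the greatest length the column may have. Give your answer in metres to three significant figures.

Buckling occurs about the weak axis: I_min = h·b³/12 with b = 22.6 mm (the shorter side).
I_min = 46.5×22.6³/12 = 4.473×10^4 mm⁴
I = 4.473×10^-8 m⁴
Required critical load P_cr = n·P = 2.9 × 98.0 = 284.2 kN = 2.842×10^5 N
From P_cr = π²EI/(K·L)²:  L = (1/K)·√(π²EI/P_cr) = (1/0.5)·√(π²×1.68×10^11×4.473×10^-8/2.842×10^5)
L = 1.02 m

L_max ≈ 1.02 m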